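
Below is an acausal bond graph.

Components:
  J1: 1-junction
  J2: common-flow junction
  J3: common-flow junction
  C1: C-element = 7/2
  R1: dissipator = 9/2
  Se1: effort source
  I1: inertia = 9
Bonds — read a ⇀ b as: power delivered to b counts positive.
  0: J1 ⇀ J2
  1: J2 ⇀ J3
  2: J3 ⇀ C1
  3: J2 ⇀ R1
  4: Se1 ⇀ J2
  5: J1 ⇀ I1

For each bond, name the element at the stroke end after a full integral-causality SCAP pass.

β0 stroke→J1
β1 stroke→J2
β2 stroke→J3
β3 stroke→J2
β4 stroke→J2
β5 stroke→I1

bond 4 stroke at J2  (source Se1 imposes e)
bond 2 stroke at J3  (C1: C, integral causality)
bond 1 stroke at J2  (only one flow-in slot at J3)
bond 5 stroke at I1  (I1 integral (f out))
bond 0 stroke at J1  (J1 flow already set via bond 5)
bond 3 stroke at J2  (J2 flow already set via bond 0)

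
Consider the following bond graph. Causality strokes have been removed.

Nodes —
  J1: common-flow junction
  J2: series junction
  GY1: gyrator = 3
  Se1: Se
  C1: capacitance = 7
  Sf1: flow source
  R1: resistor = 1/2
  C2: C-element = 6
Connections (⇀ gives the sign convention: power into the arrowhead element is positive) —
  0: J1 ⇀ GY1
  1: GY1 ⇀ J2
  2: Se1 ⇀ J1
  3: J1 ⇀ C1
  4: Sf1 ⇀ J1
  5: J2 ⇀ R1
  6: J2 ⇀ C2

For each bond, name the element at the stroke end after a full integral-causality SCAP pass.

bond 2 stroke→J1  (Se1: effort source, stroke at far end)
bond 4 stroke→Sf1  (Sf1: flow source, stroke at near end)
bond 0 stroke→J1  (common-f at J1 fixed by 4)
bond 3 stroke→J1  (J1: bond 4 brought flow, rest push out)
bond 1 stroke→J2  (through GY1, causality inverts; strokes same side of GY1)
bond 6 stroke→J2  (C2: C, integral causality)
bond 5 stroke→R1  (J2: last free bond brings flow in)

#0 stroke→J1
#1 stroke→J2
#2 stroke→J1
#3 stroke→J1
#4 stroke→Sf1
#5 stroke→R1
#6 stroke→J2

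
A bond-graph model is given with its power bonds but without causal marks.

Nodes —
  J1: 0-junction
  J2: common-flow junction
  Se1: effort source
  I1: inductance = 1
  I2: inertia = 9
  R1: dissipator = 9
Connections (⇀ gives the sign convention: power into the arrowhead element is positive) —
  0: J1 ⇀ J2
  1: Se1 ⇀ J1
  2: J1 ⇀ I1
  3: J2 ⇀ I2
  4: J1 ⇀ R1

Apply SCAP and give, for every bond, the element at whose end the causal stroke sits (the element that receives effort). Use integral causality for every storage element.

#1 →J1  (Se1 (Se) sets effort on bond)
#0 →J2  (J1: bond 1 brought effort, rest push out)
#2 →I1  (0-jn J1 has e-setter on 1)
#4 →R1  (common-e at J1 fixed by 1)
#3 →I2  (closing 1-jn rule on J2)

#0 stroke→J2
#1 stroke→J1
#2 stroke→I1
#3 stroke→I2
#4 stroke→R1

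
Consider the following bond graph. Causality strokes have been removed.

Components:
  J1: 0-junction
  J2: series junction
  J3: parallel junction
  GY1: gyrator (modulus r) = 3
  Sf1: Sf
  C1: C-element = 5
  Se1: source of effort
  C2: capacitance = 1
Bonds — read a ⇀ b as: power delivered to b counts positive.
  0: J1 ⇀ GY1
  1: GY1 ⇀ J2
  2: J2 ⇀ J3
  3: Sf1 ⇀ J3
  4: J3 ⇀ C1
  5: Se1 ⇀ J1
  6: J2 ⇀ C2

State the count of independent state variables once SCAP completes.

#3 |Sf1  (source Sf1 imposes f)
#5 |J1  (source Se1 imposes e)
#0 |GY1  (J1 effort already set via bond 5)
#1 |GY1  (through GY1, causality inverts; strokes same side of GY1)
#2 |J2  (common-f at J2 fixed by 1)
#6 |J2  (J2: bond 1 brought flow, rest push out)
#4 |J3  (J3: last free bond brings effort in)

2  (C1, C2 all integral)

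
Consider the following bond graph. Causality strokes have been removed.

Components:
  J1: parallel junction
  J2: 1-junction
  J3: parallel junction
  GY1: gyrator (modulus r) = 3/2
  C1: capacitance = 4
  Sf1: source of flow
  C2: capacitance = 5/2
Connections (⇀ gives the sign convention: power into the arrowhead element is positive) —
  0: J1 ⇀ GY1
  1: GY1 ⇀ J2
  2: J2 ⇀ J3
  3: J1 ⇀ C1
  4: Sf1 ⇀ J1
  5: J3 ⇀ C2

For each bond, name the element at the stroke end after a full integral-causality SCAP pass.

#0 stroke→GY1
#1 stroke→GY1
#2 stroke→J2
#3 stroke→J1
#4 stroke→Sf1
#5 stroke→J3

#4 |Sf1  (Sf1: flow source, stroke at near end)
#3 |J1  (prefer integral on C1)
#0 |GY1  (common-e at J1 fixed by 3)
#1 |GY1  (through GY1, causality inverts; strokes same side of GY1)
#2 |J2  (J2 flow already set via bond 1)
#5 |J3  (only one effort-in slot at J3)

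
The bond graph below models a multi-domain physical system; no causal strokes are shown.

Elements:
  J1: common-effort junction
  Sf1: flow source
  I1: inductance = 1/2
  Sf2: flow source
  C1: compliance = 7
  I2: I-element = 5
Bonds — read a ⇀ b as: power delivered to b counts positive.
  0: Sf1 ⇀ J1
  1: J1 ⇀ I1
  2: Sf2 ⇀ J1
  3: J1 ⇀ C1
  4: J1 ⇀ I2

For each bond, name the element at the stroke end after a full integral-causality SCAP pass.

#0 |Sf1  (Sf1 (Sf) sets flow on bond)
#2 |Sf2  (source Sf2 imposes f)
#1 |I1  (I1: I, integral causality)
#3 |J1  (C1 integral (e out))
#4 |I2  (common-e at J1 fixed by 3)

bond 0 stroke→Sf1
bond 1 stroke→I1
bond 2 stroke→Sf2
bond 3 stroke→J1
bond 4 stroke→I2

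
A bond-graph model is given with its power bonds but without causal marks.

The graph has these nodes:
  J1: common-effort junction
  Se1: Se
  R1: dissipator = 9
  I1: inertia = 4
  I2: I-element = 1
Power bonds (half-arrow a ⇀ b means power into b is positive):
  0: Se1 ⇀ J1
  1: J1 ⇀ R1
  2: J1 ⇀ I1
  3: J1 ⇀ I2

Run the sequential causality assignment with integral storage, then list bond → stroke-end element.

β0 →J1  (Se1: effort source, stroke at far end)
β1 →R1  (J1 effort already set via bond 0)
β2 →I1  (0-jn J1 has e-setter on 0)
β3 →I2  (0-jn J1 has e-setter on 0)

β0 |J1
β1 |R1
β2 |I1
β3 |I2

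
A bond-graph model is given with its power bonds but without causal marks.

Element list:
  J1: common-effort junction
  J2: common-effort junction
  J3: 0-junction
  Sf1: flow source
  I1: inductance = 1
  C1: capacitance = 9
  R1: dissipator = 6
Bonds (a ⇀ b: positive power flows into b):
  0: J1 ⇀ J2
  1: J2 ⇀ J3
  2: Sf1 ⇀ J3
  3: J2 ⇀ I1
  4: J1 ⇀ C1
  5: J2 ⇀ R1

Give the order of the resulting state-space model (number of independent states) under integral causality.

2  (C1, I1 all integral)

bond 2 →Sf1  (source Sf1 imposes f)
bond 1 →J3  (closing 0-jn rule on J3)
bond 3 →I1  (I1 integral (f out))
bond 4 →J1  (prefer integral on C1)
bond 0 →J2  (0-jn J1 has e-setter on 4)
bond 5 →R1  (J2 effort already set via bond 0)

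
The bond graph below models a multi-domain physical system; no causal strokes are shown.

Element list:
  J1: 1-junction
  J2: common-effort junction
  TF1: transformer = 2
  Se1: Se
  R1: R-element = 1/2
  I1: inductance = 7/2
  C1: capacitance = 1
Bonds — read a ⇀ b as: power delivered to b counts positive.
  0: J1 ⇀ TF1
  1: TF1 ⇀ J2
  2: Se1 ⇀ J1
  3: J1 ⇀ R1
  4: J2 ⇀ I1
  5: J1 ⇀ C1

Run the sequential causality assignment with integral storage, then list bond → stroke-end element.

b2 stroke→J1  (source Se1 imposes e)
b4 stroke→I1  (I1 integral (f out))
b1 stroke→J2  (only one effort-in slot at J2)
b0 stroke→TF1  (TF TF1: opposite of bond 1)
b3 stroke→J1  (common-f at J1 fixed by 0)
b5 stroke→J1  (1-jn J1 has f-setter on 0)

b0 stroke at TF1
b1 stroke at J2
b2 stroke at J1
b3 stroke at J1
b4 stroke at I1
b5 stroke at J1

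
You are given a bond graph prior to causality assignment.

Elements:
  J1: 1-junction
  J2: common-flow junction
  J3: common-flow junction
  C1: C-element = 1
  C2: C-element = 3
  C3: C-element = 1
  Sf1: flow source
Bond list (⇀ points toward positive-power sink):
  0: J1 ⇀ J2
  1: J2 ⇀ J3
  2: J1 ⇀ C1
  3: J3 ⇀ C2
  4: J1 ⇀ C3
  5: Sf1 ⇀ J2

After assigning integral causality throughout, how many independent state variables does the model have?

b5 |Sf1  (source Sf1 imposes f)
b0 |J2  (common-f at J2 fixed by 5)
b1 |J2  (1-jn J2 has f-setter on 5)
b3 |J3  (J3 flow already set via bond 1)
b2 |J1  (common-f at J1 fixed by 0)
b4 |J1  (J1 flow already set via bond 0)

3  (C1, C2, C3 all integral)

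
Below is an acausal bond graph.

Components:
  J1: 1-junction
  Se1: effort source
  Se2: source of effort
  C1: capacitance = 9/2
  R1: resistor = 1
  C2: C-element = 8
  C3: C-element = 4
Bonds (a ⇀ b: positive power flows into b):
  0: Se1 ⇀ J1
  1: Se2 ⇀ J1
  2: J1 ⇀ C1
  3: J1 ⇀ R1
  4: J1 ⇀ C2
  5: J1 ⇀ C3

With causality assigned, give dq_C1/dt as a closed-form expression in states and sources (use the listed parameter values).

β0 |J1  (Se1 fixes effort; stroke away)
β1 |J1  (Se2 (Se) sets effort on bond)
β2 |J1  (prefer integral on C1)
β4 |J1  (C2 outputs effort q/C2)
β5 |J1  (C3 outputs effort q/C3)
β3 |R1  (only one flow-in slot at J1)

dq_C1/dt = E_Se1 + E_Se2 - 2*q_C1/9 - q_C2/8 - q_C3/4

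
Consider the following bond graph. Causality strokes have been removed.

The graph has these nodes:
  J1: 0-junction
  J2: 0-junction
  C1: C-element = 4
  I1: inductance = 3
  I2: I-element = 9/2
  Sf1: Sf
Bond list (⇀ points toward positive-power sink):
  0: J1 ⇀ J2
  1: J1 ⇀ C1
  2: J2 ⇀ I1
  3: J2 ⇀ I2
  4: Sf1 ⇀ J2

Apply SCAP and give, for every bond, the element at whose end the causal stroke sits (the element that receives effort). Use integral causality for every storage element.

bond 4 stroke→Sf1  (Sf1: flow source, stroke at near end)
bond 1 stroke→J1  (prefer integral on C1)
bond 0 stroke→J2  (J1: bond 1 brought effort, rest push out)
bond 2 stroke→I1  (J2 effort already set via bond 0)
bond 3 stroke→I2  (0-jn J2 has e-setter on 0)

b0 stroke at J2
b1 stroke at J1
b2 stroke at I1
b3 stroke at I2
b4 stroke at Sf1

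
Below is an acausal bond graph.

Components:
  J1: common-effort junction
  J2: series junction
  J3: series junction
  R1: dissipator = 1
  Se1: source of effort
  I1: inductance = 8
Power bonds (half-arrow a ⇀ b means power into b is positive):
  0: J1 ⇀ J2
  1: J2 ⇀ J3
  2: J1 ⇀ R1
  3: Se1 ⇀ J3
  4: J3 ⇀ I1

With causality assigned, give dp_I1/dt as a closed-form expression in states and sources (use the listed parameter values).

bond 3 |J3  (source Se1 imposes e)
bond 4 |I1  (I1 integral (f out))
bond 1 |J3  (1-jn J3 has f-setter on 4)
bond 0 |J2  (common-f at J2 fixed by 1)
bond 2 |J1  (J1: last free bond brings effort in)

dp_I1/dt = E_Se1 - p_I1/8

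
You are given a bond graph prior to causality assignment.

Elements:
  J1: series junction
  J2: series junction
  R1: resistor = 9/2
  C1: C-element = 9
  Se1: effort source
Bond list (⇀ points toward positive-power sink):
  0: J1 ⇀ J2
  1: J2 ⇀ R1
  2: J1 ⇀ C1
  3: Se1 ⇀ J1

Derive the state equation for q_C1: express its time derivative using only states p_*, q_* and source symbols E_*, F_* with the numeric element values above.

dq_C1/dt = 2*E_Se1/9 - 2*q_C1/81

b3 →J1  (Se1: effort source, stroke at far end)
b2 →J1  (prefer integral on C1)
b0 →J2  (J1 needs exactly one f-in)
b1 →R1  (J2: last free bond brings flow in)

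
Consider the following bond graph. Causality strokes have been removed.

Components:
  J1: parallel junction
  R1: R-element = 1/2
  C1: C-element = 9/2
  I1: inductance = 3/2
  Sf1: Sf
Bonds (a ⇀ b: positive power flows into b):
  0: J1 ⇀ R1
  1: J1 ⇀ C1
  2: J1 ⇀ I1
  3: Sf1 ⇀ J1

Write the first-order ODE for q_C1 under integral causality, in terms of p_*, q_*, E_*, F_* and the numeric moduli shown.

bond 3 |Sf1  (Sf1 (Sf) sets flow on bond)
bond 1 |J1  (C1 outputs effort q/C1)
bond 0 |R1  (common-e at J1 fixed by 1)
bond 2 |I1  (0-jn J1 has e-setter on 1)

dq_C1/dt = F_Sf1 - 2*p_I1/3 - 4*q_C1/9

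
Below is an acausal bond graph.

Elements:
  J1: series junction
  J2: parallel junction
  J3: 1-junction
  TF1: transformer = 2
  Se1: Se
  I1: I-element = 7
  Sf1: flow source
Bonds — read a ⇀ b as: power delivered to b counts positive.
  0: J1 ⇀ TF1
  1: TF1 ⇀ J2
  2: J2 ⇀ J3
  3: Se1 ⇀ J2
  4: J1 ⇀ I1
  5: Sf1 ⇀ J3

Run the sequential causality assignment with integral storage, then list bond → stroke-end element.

β0 stroke at J1
β1 stroke at TF1
β2 stroke at J3
β3 stroke at J2
β4 stroke at I1
β5 stroke at Sf1

bond 3 stroke at J2  (Se1 fixes effort; stroke away)
bond 5 stroke at Sf1  (Sf1: flow source, stroke at near end)
bond 1 stroke at TF1  (J2: bond 3 brought effort, rest push out)
bond 2 stroke at J3  (J2 effort already set via bond 3)
bond 0 stroke at J1  (TF1 one-in-one-out from 1)
bond 4 stroke at I1  (only one flow-in slot at J1)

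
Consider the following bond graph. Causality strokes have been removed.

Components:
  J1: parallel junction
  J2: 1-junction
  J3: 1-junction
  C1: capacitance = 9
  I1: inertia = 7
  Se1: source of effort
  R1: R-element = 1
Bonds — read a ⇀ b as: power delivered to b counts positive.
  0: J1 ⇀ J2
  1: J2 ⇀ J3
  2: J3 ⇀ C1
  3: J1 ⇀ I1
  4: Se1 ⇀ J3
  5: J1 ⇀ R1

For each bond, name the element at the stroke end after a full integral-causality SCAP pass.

b4 |J3  (Se1 (Se) sets effort on bond)
b2 |J3  (C1 integral (e out))
b1 |J2  (closing 1-jn rule on J3)
b0 |J1  (closing 1-jn rule on J2)
b3 |I1  (J1: bond 0 brought effort, rest push out)
b5 |R1  (0-jn J1 has e-setter on 0)

β0 |J1
β1 |J2
β2 |J3
β3 |I1
β4 |J3
β5 |R1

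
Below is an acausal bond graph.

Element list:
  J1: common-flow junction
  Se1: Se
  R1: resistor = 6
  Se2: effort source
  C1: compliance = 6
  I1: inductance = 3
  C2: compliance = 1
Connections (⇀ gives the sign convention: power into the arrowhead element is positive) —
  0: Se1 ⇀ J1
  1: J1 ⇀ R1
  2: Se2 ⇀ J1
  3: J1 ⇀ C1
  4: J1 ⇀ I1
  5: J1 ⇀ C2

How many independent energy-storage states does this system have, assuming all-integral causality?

bond 0 stroke at J1  (Se1 fixes effort; stroke away)
bond 2 stroke at J1  (source Se2 imposes e)
bond 3 stroke at J1  (prefer integral on C1)
bond 4 stroke at I1  (I1: I, integral causality)
bond 1 stroke at J1  (J1 flow already set via bond 4)
bond 5 stroke at J1  (J1: bond 4 brought flow, rest push out)

3  (C1, C2, I1 all integral)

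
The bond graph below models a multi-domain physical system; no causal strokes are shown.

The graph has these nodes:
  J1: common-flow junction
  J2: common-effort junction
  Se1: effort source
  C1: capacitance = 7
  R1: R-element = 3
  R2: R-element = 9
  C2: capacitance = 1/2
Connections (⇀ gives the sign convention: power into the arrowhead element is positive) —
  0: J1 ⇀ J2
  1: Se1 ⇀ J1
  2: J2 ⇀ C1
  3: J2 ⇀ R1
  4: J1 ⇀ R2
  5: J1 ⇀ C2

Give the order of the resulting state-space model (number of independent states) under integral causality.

#1 →J1  (Se1: effort source, stroke at far end)
#2 →J2  (prefer integral on C1)
#0 →J1  (J2: bond 2 brought effort, rest push out)
#3 →R1  (common-e at J2 fixed by 2)
#5 →J1  (C2: C, integral causality)
#4 →R2  (J1 needs exactly one f-in)

2  (C1, C2 all integral)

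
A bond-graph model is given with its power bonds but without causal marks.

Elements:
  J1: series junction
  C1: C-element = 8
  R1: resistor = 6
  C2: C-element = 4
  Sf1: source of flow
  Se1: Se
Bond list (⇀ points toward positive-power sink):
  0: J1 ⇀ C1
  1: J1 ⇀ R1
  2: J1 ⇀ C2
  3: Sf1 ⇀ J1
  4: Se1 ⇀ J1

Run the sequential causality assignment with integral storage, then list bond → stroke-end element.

#0 |J1
#1 |J1
#2 |J1
#3 |Sf1
#4 |J1

#3 →Sf1  (source Sf1 imposes f)
#4 →J1  (Se1: effort source, stroke at far end)
#0 →J1  (1-jn J1 has f-setter on 3)
#1 →J1  (common-f at J1 fixed by 3)
#2 →J1  (1-jn J1 has f-setter on 3)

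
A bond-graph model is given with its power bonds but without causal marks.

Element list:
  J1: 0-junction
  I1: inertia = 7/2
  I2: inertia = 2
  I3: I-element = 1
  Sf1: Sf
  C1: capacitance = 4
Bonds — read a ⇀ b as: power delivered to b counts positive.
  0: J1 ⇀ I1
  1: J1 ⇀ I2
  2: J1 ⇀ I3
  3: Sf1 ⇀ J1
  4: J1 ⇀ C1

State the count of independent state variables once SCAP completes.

β3 stroke at Sf1  (Sf1 fixes flow; stroke at Sf1)
β0 stroke at I1  (I1 outputs flow p/I1)
β1 stroke at I2  (I2 outputs flow p/I2)
β2 stroke at I3  (I3: I, integral causality)
β4 stroke at J1  (J1: last free bond brings effort in)

4  (C1, I1, I2, I3 all integral)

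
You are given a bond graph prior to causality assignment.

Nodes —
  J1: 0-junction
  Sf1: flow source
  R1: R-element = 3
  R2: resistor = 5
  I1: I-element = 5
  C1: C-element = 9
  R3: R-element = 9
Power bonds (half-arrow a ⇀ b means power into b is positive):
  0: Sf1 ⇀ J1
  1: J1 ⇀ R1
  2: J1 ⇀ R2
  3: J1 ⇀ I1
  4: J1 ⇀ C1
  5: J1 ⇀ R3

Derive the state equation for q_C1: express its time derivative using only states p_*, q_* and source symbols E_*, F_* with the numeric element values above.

β0 stroke→Sf1  (Sf1 fixes flow; stroke at Sf1)
β3 stroke→I1  (I1: I, integral causality)
β4 stroke→J1  (C1 integral (e out))
β1 stroke→R1  (common-e at J1 fixed by 4)
β2 stroke→R2  (0-jn J1 has e-setter on 4)
β5 stroke→R3  (J1: bond 4 brought effort, rest push out)

dq_C1/dt = F_Sf1 - p_I1/5 - 29*q_C1/405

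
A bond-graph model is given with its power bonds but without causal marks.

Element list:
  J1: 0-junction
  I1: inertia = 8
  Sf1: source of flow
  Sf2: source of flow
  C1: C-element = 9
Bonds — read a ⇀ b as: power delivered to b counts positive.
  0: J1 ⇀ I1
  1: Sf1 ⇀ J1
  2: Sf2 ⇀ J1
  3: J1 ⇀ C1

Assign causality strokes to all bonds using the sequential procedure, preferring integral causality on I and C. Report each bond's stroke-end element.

#0 →I1
#1 →Sf1
#2 →Sf2
#3 →J1

b1 stroke at Sf1  (Sf1: flow source, stroke at near end)
b2 stroke at Sf2  (Sf2 fixes flow; stroke at Sf2)
b0 stroke at I1  (I1 outputs flow p/I1)
b3 stroke at J1  (J1 needs exactly one e-in)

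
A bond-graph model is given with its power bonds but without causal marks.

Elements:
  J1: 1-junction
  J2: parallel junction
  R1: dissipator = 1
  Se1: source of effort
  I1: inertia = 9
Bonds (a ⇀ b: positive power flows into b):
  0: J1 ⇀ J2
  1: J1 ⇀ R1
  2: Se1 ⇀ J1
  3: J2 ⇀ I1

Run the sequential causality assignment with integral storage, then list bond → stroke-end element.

β2 →J1  (Se1 (Se) sets effort on bond)
β3 →I1  (I1: I, integral causality)
β0 →J2  (J2 needs exactly one e-in)
β1 →J1  (1-jn J1 has f-setter on 0)

#0 stroke→J2
#1 stroke→J1
#2 stroke→J1
#3 stroke→I1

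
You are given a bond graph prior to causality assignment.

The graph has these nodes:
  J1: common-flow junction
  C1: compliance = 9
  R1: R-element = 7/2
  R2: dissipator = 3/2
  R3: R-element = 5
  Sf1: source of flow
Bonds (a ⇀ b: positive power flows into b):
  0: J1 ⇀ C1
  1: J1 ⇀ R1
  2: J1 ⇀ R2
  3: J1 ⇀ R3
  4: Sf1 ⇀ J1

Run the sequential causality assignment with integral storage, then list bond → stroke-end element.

β4 →Sf1  (source Sf1 imposes f)
β0 →J1  (J1: bond 4 brought flow, rest push out)
β1 →J1  (J1: bond 4 brought flow, rest push out)
β2 →J1  (common-f at J1 fixed by 4)
β3 →J1  (J1: bond 4 brought flow, rest push out)

b0 →J1
b1 →J1
b2 →J1
b3 →J1
b4 →Sf1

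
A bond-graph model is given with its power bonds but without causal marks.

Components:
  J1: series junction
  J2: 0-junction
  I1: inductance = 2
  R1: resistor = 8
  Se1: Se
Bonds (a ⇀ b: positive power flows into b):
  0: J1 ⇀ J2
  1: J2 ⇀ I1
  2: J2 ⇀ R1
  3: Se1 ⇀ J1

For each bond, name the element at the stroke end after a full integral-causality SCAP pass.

b0 |J2
b1 |I1
b2 |R1
b3 |J1

β3 |J1  (Se1 fixes effort; stroke away)
β0 |J2  (only one flow-in slot at J1)
β1 |I1  (J2 effort already set via bond 0)
β2 |R1  (J2: bond 0 brought effort, rest push out)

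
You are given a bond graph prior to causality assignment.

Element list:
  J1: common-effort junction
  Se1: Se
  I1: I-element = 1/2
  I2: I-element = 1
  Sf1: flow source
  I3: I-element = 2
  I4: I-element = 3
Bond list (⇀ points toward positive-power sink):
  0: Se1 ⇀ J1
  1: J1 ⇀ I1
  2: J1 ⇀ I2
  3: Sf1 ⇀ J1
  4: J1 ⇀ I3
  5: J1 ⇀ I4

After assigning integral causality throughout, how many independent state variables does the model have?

bond 0 |J1  (source Se1 imposes e)
bond 3 |Sf1  (Sf1: flow source, stroke at near end)
bond 1 |I1  (J1: bond 0 brought effort, rest push out)
bond 2 |I2  (common-e at J1 fixed by 0)
bond 4 |I3  (common-e at J1 fixed by 0)
bond 5 |I4  (common-e at J1 fixed by 0)

4  (I1, I2, I3, I4 all integral)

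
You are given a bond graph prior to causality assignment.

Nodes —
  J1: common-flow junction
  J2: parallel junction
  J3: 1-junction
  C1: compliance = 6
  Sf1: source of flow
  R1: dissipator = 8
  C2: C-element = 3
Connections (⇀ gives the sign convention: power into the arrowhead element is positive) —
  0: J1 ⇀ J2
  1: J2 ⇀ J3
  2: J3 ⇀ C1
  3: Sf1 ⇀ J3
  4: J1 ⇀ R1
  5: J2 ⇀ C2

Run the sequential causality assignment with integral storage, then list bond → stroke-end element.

b0 →J1
b1 →J3
b2 →J3
b3 →Sf1
b4 →R1
b5 →J2

β3 |Sf1  (Sf1 (Sf) sets flow on bond)
β1 |J3  (1-jn J3 has f-setter on 3)
β2 |J3  (J3: bond 3 brought flow, rest push out)
β5 |J2  (C2: C, integral causality)
β0 |J1  (common-e at J2 fixed by 5)
β4 |R1  (only one flow-in slot at J1)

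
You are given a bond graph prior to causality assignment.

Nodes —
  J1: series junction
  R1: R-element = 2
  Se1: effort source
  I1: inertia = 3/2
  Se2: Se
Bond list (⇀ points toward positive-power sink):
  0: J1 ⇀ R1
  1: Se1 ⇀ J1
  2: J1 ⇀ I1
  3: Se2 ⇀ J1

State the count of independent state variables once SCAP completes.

1  (I1 all integral)

β1 stroke at J1  (Se1 (Se) sets effort on bond)
β3 stroke at J1  (Se2: effort source, stroke at far end)
β2 stroke at I1  (prefer integral on I1)
β0 stroke at J1  (J1 flow already set via bond 2)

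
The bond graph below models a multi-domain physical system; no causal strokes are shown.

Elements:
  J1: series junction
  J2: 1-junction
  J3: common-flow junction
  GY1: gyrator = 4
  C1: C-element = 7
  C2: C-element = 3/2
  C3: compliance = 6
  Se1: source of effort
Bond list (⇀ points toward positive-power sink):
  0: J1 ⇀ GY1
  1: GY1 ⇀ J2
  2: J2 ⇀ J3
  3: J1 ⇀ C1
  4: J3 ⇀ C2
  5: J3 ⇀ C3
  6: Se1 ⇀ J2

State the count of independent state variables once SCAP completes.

b6 stroke at J2  (Se1 (Se) sets effort on bond)
b3 stroke at J1  (prefer integral on C1)
b0 stroke at GY1  (closing 1-jn rule on J1)
b1 stroke at GY1  (GY1: gyrator matches bond 0)
b2 stroke at J2  (1-jn J2 has f-setter on 1)
b4 stroke at J3  (J3 flow already set via bond 2)
b5 stroke at J3  (J3 flow already set via bond 2)

3  (C1, C2, C3 all integral)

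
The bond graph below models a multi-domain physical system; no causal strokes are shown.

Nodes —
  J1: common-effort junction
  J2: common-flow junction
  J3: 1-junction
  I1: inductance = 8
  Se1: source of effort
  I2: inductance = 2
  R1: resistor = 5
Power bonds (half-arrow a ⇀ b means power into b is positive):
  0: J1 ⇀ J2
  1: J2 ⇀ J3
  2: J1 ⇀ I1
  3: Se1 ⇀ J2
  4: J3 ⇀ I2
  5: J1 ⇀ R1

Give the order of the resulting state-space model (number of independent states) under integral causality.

2  (I1, I2 all integral)

b3 stroke at J2  (Se1: effort source, stroke at far end)
b2 stroke at I1  (I1 integral (f out))
b4 stroke at I2  (I2 integral (f out))
b1 stroke at J3  (J3: bond 4 brought flow, rest push out)
b0 stroke at J2  (1-jn J2 has f-setter on 1)
b5 stroke at J1  (J1 needs exactly one e-in)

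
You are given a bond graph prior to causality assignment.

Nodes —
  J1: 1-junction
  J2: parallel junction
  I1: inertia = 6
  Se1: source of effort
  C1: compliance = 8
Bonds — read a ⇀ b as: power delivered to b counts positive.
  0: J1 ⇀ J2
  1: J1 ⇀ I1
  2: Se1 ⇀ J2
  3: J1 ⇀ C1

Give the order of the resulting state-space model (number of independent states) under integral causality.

b2 stroke→J2  (Se1: effort source, stroke at far end)
b0 stroke→J1  (common-e at J2 fixed by 2)
b1 stroke→I1  (I1: I, integral causality)
b3 stroke→J1  (common-f at J1 fixed by 1)

2  (C1, I1 all integral)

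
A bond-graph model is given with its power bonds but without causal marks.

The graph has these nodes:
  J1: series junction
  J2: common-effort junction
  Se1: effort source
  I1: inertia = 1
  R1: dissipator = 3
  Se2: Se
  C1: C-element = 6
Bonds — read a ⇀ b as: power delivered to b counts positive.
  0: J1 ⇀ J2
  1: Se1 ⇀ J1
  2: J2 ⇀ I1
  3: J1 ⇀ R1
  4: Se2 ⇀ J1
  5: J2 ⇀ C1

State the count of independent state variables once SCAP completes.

#1 stroke→J1  (Se1: effort source, stroke at far end)
#4 stroke→J1  (Se2 fixes effort; stroke away)
#2 stroke→I1  (I1: I, integral causality)
#5 stroke→J2  (prefer integral on C1)
#0 stroke→J1  (J2: bond 5 brought effort, rest push out)
#3 stroke→R1  (closing 1-jn rule on J1)

2  (C1, I1 all integral)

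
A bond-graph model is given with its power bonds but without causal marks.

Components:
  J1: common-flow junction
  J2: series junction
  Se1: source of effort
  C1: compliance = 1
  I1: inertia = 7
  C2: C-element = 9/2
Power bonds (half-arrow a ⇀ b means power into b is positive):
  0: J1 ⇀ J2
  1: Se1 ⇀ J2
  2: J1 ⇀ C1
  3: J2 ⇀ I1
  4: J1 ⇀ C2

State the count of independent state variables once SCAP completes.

β1 stroke at J2  (Se1 (Se) sets effort on bond)
β2 stroke at J1  (C1 outputs effort q/C1)
β3 stroke at I1  (I1: I, integral causality)
β0 stroke at J2  (J2: bond 3 brought flow, rest push out)
β4 stroke at J1  (J1 flow already set via bond 0)

3  (C1, C2, I1 all integral)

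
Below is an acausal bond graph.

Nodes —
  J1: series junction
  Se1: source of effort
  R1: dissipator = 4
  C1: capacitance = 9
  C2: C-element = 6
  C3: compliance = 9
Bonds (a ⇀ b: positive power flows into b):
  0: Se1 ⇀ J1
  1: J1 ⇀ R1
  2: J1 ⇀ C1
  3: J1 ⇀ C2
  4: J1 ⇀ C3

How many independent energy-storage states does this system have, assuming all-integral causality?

#0 stroke at J1  (Se1 fixes effort; stroke away)
#2 stroke at J1  (C1: C, integral causality)
#3 stroke at J1  (C2 outputs effort q/C2)
#4 stroke at J1  (C3: C, integral causality)
#1 stroke at R1  (closing 1-jn rule on J1)

3  (C1, C2, C3 all integral)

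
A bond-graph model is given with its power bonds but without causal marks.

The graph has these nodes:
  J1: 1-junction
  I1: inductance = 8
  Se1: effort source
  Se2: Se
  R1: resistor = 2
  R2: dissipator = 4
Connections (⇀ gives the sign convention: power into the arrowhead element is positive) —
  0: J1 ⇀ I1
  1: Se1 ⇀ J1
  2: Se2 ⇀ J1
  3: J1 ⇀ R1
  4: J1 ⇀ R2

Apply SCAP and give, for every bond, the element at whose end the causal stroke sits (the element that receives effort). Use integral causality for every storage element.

b1 stroke at J1  (Se1 fixes effort; stroke away)
b2 stroke at J1  (Se2 fixes effort; stroke away)
b0 stroke at I1  (I1: I, integral causality)
b3 stroke at J1  (1-jn J1 has f-setter on 0)
b4 stroke at J1  (1-jn J1 has f-setter on 0)

b0 stroke→I1
b1 stroke→J1
b2 stroke→J1
b3 stroke→J1
b4 stroke→J1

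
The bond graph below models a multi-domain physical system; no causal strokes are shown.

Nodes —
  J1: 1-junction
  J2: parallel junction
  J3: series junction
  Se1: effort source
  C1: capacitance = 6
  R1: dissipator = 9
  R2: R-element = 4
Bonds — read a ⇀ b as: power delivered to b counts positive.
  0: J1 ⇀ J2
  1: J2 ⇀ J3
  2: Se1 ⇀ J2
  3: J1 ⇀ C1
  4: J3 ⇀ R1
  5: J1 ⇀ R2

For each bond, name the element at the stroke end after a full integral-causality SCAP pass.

#0 stroke at J1
#1 stroke at J3
#2 stroke at J2
#3 stroke at J1
#4 stroke at R1
#5 stroke at R2

β2 |J2  (source Se1 imposes e)
β0 |J1  (0-jn J2 has e-setter on 2)
β1 |J3  (0-jn J2 has e-setter on 2)
β4 |R1  (J3: last free bond brings flow in)
β3 |J1  (C1 outputs effort q/C1)
β5 |R2  (J1: last free bond brings flow in)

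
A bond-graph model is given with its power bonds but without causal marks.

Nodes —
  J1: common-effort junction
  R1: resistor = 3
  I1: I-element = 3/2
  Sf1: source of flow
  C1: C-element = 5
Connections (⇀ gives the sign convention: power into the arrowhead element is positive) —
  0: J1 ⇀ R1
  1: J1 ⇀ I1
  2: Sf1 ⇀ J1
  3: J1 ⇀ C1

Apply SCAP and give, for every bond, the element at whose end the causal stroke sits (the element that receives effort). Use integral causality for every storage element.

b2 |Sf1  (source Sf1 imposes f)
b1 |I1  (I1 outputs flow p/I1)
b3 |J1  (prefer integral on C1)
b0 |R1  (0-jn J1 has e-setter on 3)

β0 stroke at R1
β1 stroke at I1
β2 stroke at Sf1
β3 stroke at J1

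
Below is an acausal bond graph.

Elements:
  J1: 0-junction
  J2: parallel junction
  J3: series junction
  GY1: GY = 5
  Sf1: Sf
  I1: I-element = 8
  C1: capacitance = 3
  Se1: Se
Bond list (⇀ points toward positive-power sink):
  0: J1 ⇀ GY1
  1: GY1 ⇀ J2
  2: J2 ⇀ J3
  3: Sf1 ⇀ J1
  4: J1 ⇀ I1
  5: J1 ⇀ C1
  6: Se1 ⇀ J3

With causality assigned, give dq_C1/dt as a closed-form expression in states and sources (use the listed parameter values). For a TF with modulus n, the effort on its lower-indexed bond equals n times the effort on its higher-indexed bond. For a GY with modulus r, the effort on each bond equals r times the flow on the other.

dq_C1/dt = E_Se1/5 + F_Sf1 - p_I1/8

β3 →Sf1  (Sf1: flow source, stroke at near end)
β6 →J3  (Se1 fixes effort; stroke away)
β2 →J2  (closing 1-jn rule on J3)
β1 →GY1  (J2 effort already set via bond 2)
β0 →GY1  (GY GY1: same side as bond 1)
β4 →I1  (prefer integral on I1)
β5 →J1  (closing 0-jn rule on J1)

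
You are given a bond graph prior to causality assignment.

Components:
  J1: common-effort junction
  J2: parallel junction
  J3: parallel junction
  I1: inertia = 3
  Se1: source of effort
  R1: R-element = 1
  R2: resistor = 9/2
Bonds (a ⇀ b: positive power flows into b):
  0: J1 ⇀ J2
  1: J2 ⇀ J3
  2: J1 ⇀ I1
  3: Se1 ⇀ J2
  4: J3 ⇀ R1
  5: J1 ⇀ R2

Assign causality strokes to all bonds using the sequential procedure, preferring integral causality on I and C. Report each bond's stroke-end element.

b0 stroke at J1
b1 stroke at J3
b2 stroke at I1
b3 stroke at J2
b4 stroke at R1
b5 stroke at R2

bond 3 |J2  (Se1: effort source, stroke at far end)
bond 0 |J1  (common-e at J2 fixed by 3)
bond 1 |J3  (J2 effort already set via bond 3)
bond 4 |R1  (0-jn J3 has e-setter on 1)
bond 2 |I1  (common-e at J1 fixed by 0)
bond 5 |R2  (0-jn J1 has e-setter on 0)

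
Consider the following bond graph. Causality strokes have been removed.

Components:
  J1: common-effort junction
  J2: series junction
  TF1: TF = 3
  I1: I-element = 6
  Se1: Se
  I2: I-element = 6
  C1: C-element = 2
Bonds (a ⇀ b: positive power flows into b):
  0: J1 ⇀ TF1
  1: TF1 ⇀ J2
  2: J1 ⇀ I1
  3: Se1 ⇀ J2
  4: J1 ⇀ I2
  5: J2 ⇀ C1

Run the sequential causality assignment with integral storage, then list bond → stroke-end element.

bond 0 |J1
bond 1 |TF1
bond 2 |I1
bond 3 |J2
bond 4 |I2
bond 5 |J2

bond 3 |J2  (Se1 fixes effort; stroke away)
bond 2 |I1  (I1 integral (f out))
bond 4 |I2  (I2 outputs flow p/I2)
bond 0 |J1  (J1: last free bond brings effort in)
bond 1 |TF1  (TF TF1: opposite of bond 0)
bond 5 |J2  (J2: bond 1 brought flow, rest push out)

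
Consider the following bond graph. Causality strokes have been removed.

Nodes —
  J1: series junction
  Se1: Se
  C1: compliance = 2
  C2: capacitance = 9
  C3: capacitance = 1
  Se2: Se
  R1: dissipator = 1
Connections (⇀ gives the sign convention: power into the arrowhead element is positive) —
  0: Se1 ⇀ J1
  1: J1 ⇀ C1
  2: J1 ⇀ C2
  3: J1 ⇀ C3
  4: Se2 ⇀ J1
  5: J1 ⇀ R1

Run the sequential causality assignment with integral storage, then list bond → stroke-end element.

#0 →J1  (Se1: effort source, stroke at far end)
#4 →J1  (Se2 fixes effort; stroke away)
#1 →J1  (C1 integral (e out))
#2 →J1  (prefer integral on C2)
#3 →J1  (C3: C, integral causality)
#5 →R1  (J1 needs exactly one f-in)

bond 0 |J1
bond 1 |J1
bond 2 |J1
bond 3 |J1
bond 4 |J1
bond 5 |R1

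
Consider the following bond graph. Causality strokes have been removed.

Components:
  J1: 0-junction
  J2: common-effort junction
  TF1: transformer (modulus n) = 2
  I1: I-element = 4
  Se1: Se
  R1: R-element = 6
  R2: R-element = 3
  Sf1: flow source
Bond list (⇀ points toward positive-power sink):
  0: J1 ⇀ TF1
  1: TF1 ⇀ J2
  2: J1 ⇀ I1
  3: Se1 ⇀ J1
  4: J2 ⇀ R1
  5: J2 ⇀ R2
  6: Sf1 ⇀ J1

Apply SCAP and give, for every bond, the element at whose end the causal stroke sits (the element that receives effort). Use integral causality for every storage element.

b0 →TF1
b1 →J2
b2 →I1
b3 →J1
b4 →R1
b5 →R2
b6 →Sf1

#3 →J1  (source Se1 imposes e)
#6 →Sf1  (Sf1 (Sf) sets flow on bond)
#0 →TF1  (J1: bond 3 brought effort, rest push out)
#2 →I1  (common-e at J1 fixed by 3)
#1 →J2  (through TF1, causality passes straight; one stroke at TF1)
#4 →R1  (0-jn J2 has e-setter on 1)
#5 →R2  (J2: bond 1 brought effort, rest push out)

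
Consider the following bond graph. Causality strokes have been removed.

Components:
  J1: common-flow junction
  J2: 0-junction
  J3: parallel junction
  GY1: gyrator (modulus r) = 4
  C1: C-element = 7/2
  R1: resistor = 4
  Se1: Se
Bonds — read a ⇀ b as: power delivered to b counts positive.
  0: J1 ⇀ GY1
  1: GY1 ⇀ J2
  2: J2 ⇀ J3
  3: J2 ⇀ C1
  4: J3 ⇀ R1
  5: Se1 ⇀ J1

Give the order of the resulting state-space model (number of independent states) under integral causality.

1  (C1 all integral)

bond 5 stroke at J1  (source Se1 imposes e)
bond 0 stroke at GY1  (J1 needs exactly one f-in)
bond 1 stroke at GY1  (GY1: gyrator matches bond 0)
bond 3 stroke at J2  (C1 integral (e out))
bond 2 stroke at J3  (J2: bond 3 brought effort, rest push out)
bond 4 stroke at R1  (0-jn J3 has e-setter on 2)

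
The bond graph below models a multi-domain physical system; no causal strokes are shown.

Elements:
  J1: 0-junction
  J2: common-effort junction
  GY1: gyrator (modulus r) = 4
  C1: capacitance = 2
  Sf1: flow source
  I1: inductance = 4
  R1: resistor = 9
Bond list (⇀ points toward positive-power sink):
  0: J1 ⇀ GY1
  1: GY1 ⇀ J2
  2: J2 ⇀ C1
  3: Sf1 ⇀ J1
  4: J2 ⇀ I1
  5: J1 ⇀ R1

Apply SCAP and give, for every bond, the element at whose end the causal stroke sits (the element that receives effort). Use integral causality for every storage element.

β3 stroke at Sf1  (Sf1 fixes flow; stroke at Sf1)
β2 stroke at J2  (C1 integral (e out))
β1 stroke at GY1  (J2: bond 2 brought effort, rest push out)
β4 stroke at I1  (J2 effort already set via bond 2)
β0 stroke at GY1  (through GY1, causality inverts; strokes same side of GY1)
β5 stroke at J1  (J1 needs exactly one e-in)

b0 stroke→GY1
b1 stroke→GY1
b2 stroke→J2
b3 stroke→Sf1
b4 stroke→I1
b5 stroke→J1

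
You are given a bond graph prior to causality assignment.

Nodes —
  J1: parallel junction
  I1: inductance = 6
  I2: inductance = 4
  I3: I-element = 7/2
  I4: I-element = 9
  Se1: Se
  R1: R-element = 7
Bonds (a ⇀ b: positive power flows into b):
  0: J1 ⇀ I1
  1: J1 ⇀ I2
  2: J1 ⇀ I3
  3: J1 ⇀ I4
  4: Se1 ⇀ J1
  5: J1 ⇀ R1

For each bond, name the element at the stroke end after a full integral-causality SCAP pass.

β0 stroke→I1
β1 stroke→I2
β2 stroke→I3
β3 stroke→I4
β4 stroke→J1
β5 stroke→R1

b4 →J1  (Se1: effort source, stroke at far end)
b0 →I1  (0-jn J1 has e-setter on 4)
b1 →I2  (J1 effort already set via bond 4)
b2 →I3  (J1: bond 4 brought effort, rest push out)
b3 →I4  (common-e at J1 fixed by 4)
b5 →R1  (J1: bond 4 brought effort, rest push out)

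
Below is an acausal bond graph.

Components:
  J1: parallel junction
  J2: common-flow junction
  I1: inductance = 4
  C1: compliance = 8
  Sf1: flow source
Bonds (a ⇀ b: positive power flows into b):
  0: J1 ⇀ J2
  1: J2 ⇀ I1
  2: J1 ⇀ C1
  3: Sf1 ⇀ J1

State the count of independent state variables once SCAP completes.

2  (C1, I1 all integral)

b3 stroke at Sf1  (Sf1 (Sf) sets flow on bond)
b1 stroke at I1  (prefer integral on I1)
b0 stroke at J2  (J2 flow already set via bond 1)
b2 stroke at J1  (only one effort-in slot at J1)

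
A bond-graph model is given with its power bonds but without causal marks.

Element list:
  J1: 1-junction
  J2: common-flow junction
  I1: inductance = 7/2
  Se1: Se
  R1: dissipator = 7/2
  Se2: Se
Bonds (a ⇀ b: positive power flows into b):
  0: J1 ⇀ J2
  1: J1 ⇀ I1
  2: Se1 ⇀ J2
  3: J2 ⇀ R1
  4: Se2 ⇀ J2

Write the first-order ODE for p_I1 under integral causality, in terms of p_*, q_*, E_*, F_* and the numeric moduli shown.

β2 stroke→J2  (source Se1 imposes e)
β4 stroke→J2  (source Se2 imposes e)
β1 stroke→I1  (prefer integral on I1)
β0 stroke→J1  (common-f at J1 fixed by 1)
β3 stroke→J2  (common-f at J2 fixed by 0)

dp_I1/dt = E_Se1 + E_Se2 - p_I1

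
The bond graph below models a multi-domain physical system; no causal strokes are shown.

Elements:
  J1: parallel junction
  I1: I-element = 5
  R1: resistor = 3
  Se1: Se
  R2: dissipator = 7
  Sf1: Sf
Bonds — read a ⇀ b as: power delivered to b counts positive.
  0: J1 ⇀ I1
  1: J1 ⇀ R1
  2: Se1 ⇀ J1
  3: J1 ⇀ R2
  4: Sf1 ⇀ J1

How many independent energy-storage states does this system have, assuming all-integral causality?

1  (I1 all integral)

b2 stroke→J1  (Se1 (Se) sets effort on bond)
b4 stroke→Sf1  (Sf1 fixes flow; stroke at Sf1)
b0 stroke→I1  (J1 effort already set via bond 2)
b1 stroke→R1  (common-e at J1 fixed by 2)
b3 stroke→R2  (J1: bond 2 brought effort, rest push out)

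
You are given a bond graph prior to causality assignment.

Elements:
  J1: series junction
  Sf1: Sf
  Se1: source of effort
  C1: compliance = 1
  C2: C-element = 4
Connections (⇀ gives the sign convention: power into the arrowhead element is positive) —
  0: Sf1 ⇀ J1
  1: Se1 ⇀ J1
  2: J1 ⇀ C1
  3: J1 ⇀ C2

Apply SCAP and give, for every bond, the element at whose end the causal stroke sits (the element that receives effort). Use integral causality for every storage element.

bond 0 stroke→Sf1  (Sf1 (Sf) sets flow on bond)
bond 1 stroke→J1  (Se1 fixes effort; stroke away)
bond 2 stroke→J1  (common-f at J1 fixed by 0)
bond 3 stroke→J1  (J1 flow already set via bond 0)

#0 stroke→Sf1
#1 stroke→J1
#2 stroke→J1
#3 stroke→J1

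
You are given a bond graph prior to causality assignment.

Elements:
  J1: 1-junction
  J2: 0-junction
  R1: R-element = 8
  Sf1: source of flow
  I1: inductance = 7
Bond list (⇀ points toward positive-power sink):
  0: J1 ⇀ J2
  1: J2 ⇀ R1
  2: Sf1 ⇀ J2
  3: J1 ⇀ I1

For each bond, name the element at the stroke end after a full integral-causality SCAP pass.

#2 |Sf1  (Sf1: flow source, stroke at near end)
#3 |I1  (I1 integral (f out))
#0 |J1  (1-jn J1 has f-setter on 3)
#1 |J2  (J2: last free bond brings effort in)

bond 0 →J1
bond 1 →J2
bond 2 →Sf1
bond 3 →I1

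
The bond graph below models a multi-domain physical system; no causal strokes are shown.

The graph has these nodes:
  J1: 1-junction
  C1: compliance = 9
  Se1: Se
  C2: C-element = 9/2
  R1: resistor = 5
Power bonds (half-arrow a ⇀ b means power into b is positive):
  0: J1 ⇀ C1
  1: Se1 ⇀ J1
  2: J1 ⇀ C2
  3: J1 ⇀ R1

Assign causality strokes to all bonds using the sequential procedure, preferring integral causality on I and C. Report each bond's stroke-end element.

bond 1 stroke at J1  (Se1: effort source, stroke at far end)
bond 0 stroke at J1  (C1: C, integral causality)
bond 2 stroke at J1  (C2: C, integral causality)
bond 3 stroke at R1  (J1: last free bond brings flow in)

β0 |J1
β1 |J1
β2 |J1
β3 |R1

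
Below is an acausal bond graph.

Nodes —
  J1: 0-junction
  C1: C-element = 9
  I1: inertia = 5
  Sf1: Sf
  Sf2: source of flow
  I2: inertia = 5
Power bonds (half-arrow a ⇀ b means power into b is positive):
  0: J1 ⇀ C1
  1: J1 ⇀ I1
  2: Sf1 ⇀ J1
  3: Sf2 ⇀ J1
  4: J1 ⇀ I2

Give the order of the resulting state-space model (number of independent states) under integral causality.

bond 2 |Sf1  (Sf1: flow source, stroke at near end)
bond 3 |Sf2  (Sf2: flow source, stroke at near end)
bond 0 |J1  (prefer integral on C1)
bond 1 |I1  (J1 effort already set via bond 0)
bond 4 |I2  (J1: bond 0 brought effort, rest push out)

3  (C1, I1, I2 all integral)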